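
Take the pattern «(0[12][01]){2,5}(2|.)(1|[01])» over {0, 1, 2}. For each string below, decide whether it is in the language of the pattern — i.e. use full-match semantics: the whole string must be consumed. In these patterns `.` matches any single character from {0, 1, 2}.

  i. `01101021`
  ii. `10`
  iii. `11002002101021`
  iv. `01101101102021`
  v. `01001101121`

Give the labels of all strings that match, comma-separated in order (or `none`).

i, iv, v

i → match
ii → no match — must start with `0`
iii → no match — must start with `0`
iv → match
v → match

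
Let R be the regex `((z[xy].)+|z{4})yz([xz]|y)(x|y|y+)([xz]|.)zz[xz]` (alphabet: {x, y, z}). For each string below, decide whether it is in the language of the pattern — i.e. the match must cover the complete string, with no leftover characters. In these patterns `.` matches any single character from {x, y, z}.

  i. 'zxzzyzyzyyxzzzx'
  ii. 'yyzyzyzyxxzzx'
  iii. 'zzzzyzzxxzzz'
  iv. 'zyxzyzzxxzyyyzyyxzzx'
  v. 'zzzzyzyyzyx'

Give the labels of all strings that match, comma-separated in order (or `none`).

iii, iv

i → no match
ii → no match — must start with 'z'
iii → match
iv → match
v → no match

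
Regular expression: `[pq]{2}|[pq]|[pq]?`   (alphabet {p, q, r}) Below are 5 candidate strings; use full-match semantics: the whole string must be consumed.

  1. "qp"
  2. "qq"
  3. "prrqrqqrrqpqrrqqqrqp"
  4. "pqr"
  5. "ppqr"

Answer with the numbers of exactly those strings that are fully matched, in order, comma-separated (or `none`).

1, 2

1 → match
2 → match
3 → no match
4 → no match
5 → no match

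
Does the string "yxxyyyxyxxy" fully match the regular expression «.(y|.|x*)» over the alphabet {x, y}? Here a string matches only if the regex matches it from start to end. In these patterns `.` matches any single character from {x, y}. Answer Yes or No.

No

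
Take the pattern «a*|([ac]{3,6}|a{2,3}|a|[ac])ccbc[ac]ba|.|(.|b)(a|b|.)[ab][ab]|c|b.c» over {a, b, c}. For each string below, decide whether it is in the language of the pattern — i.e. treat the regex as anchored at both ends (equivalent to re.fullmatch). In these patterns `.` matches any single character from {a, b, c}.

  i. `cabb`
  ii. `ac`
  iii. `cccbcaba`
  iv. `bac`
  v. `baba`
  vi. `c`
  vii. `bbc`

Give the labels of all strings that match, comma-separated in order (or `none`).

i, iii, iv, v, vi, vii

i. `cabb` → match
ii. `ac` → no match
iii. `cccbcaba` → match
iv. `bac` → match
v. `baba` → match
vi. `c` → match
vii. `bbc` → match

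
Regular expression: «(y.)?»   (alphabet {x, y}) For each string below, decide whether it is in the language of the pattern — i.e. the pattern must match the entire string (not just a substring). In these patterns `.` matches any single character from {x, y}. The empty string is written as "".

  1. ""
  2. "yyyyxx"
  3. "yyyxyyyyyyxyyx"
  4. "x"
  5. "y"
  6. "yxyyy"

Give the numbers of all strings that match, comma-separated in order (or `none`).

1

1 → match
2 → no match
3 → no match
4 → no match
5 → no match
6 → no match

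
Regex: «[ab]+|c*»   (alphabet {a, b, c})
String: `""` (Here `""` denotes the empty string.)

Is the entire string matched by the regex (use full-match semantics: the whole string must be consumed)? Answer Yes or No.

Yes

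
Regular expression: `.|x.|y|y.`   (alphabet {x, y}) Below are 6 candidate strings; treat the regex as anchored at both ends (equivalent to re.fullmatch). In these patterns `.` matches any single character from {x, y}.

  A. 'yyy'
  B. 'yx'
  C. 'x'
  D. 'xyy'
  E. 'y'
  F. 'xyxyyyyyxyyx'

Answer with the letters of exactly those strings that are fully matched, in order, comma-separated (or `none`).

A → no match
B → match
C → match
D → no match
E → match
F → no match

B, C, E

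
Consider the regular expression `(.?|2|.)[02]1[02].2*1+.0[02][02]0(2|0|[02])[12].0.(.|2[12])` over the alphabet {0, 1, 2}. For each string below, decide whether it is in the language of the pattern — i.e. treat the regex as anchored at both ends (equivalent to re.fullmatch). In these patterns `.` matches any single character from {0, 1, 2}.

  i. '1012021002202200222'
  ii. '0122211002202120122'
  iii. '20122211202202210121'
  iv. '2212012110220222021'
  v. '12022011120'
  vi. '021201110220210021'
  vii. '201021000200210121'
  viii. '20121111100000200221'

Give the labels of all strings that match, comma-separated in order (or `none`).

i → match
ii → match
iii → match
iv → no match
v → no match
vi → match
vii → match
viii → match

i, ii, iii, vi, vii, viii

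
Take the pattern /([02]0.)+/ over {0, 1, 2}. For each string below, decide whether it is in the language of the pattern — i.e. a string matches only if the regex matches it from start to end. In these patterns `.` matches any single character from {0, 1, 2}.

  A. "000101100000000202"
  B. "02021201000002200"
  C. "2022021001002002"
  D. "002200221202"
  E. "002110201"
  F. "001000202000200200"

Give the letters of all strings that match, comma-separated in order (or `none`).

A → no match
B → no match
C → no match
D → no match
E → no match
F → match

F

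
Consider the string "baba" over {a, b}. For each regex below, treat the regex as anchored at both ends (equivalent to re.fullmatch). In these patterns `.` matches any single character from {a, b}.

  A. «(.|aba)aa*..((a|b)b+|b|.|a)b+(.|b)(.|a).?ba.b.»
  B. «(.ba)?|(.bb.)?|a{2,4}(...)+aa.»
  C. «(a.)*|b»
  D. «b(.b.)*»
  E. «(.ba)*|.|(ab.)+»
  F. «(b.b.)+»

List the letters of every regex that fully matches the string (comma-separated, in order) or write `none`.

A → no match
B → no match
C → no match
D → match
E → no match
F → match

D, F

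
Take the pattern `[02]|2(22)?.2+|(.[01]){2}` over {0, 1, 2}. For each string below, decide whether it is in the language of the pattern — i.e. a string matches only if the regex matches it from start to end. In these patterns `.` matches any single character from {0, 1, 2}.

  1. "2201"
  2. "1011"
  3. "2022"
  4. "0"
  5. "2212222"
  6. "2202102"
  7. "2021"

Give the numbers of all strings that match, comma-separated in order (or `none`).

1 → no match
2 → match
3 → match
4 → match
5 → no match
6 → no match
7 → match

2, 3, 4, 7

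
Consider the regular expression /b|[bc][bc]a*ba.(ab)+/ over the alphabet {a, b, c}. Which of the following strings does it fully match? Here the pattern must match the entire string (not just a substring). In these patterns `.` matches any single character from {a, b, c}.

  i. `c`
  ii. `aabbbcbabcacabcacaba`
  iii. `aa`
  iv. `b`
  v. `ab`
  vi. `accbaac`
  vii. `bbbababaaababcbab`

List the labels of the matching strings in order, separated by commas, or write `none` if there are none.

iv

i → no match
ii → no match
iii → no match
iv → match
v → no match
vi → no match
vii → no match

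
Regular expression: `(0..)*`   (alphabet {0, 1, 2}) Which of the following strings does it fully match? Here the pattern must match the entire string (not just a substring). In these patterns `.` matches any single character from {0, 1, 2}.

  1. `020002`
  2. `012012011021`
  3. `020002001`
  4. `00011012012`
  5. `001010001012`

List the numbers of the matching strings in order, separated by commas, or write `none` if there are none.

1. `020002` → match
2. `012012011021` → match
3. `020002001` → match
4. `00011012012` → no match
5. `001010001012` → match

1, 2, 3, 5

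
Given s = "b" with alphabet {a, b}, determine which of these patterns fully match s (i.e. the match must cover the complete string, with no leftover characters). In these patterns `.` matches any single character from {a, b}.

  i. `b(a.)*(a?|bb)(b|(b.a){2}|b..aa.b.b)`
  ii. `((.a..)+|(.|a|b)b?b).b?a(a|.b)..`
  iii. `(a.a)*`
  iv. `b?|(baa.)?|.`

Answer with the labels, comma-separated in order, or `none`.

i → no match
ii → no match
iii → no match
iv → match

iv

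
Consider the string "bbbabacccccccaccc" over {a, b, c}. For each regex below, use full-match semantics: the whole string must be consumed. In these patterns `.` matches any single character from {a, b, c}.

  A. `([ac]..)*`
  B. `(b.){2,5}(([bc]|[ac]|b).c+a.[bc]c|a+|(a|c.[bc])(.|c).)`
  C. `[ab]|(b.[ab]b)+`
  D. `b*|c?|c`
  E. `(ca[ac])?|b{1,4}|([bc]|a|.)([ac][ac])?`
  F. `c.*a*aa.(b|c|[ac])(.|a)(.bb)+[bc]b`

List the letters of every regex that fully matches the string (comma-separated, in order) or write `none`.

A → no match
B → match
C → no match
D → no match
E → no match
F → no match — must start with "c"

B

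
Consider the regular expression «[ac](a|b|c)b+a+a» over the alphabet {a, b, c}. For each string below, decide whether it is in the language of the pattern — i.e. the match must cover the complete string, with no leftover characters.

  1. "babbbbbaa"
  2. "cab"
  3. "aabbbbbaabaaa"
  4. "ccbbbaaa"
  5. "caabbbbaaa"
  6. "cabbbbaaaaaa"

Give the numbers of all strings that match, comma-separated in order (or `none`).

1. "babbbbbaa" → no match
2. "cab" → no match — must end with "aa"
3 → no match
4. "ccbbbaaa" → match
5. "caabbbbaaa" → no match
6. "cabbbbaaaaaa" → match

4, 6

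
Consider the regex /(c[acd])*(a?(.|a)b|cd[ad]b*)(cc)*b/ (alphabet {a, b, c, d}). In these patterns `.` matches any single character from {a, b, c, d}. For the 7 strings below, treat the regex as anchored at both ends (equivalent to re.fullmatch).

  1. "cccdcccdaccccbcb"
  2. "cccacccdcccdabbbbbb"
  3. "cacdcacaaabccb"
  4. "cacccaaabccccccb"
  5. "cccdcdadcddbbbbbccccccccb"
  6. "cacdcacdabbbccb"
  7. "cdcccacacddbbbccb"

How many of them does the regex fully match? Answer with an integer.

1 → no match
2 → match
3 → match
4 → match
5 → no match
6 → match
7 → match
Total matched: 5

5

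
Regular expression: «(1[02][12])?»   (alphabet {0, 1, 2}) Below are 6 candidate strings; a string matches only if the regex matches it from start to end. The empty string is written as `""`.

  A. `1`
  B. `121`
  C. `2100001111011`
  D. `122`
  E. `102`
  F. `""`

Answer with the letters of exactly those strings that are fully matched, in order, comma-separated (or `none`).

B, D, E, F

A → no match
B → match
C → no match
D → match
E → match
F → match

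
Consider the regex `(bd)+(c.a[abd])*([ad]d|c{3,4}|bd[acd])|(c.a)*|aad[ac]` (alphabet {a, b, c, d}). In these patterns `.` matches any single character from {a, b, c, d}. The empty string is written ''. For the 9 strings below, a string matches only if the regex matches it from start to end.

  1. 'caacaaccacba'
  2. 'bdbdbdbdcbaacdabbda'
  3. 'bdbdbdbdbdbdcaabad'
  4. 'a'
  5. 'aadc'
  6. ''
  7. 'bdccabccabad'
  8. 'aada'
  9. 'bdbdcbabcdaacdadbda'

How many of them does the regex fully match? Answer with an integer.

1 → match
2 → match
3 → match
4 → no match
5 → match
6 → match
7 → match
8 → match
9 → match
Total matched: 8

8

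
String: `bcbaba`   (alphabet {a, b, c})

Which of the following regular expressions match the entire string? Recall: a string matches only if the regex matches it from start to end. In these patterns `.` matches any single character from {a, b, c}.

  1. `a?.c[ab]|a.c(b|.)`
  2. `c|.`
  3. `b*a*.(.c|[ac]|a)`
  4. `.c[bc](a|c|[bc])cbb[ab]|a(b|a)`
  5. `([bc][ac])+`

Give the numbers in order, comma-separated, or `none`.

1 → no match
2 → no match
3 → no match
4 → no match
5 → match

5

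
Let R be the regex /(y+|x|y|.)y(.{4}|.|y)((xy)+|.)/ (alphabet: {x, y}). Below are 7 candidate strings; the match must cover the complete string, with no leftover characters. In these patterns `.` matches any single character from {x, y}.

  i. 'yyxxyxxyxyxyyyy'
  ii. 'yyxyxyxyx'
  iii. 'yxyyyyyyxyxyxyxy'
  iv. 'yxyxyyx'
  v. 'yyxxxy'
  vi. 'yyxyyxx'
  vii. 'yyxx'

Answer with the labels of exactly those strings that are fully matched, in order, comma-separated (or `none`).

vi, vii

i → no match
ii. 'yyxyxyxyx' → no match
iii → no match
iv. 'yxyxyyx' → no match
v. 'yyxxxy' → no match
vi. 'yyxyyxx' → match
vii. 'yyxx' → match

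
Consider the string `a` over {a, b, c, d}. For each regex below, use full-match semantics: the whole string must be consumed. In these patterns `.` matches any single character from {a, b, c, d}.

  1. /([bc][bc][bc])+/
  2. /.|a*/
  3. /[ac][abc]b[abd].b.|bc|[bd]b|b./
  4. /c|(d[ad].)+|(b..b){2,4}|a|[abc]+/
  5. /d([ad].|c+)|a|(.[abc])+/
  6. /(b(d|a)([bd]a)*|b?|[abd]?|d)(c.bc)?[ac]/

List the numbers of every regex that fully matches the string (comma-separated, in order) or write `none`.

1 → no match
2 → match
3 → no match
4 → match
5 → match
6 → match

2, 4, 5, 6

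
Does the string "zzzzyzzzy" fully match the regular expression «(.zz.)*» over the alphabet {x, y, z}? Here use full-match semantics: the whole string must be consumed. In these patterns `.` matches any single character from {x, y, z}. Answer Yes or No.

No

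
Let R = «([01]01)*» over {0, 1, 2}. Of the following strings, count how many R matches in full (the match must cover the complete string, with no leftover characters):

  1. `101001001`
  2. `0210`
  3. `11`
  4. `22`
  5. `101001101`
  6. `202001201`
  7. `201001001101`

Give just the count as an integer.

1. `101001001` → match
2. `0210` → no match
3. `11` → no match
4. `22` → no match
5. `101001101` → match
6. `202001201` → no match
7. `201001001101` → no match
Total matched: 2

2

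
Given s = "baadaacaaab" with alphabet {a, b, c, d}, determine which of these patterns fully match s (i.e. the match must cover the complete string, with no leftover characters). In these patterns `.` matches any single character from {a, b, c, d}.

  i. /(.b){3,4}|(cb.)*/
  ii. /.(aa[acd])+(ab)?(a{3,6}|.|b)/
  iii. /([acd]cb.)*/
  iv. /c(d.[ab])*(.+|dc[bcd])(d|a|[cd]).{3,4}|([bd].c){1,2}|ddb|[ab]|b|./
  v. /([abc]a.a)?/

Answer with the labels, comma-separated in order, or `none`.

ii

i → no match
ii → match
iii → no match
iv → no match
v → no match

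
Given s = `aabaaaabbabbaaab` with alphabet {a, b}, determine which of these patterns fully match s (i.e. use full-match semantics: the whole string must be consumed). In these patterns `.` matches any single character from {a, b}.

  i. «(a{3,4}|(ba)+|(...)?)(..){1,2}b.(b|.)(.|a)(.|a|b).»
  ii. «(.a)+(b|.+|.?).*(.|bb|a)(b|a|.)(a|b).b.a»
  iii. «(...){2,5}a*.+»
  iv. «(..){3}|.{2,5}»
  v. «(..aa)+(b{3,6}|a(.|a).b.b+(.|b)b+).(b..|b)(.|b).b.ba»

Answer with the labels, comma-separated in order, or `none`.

i → no match
ii → no match — must end with `a`
iii → match
iv → no match
v → no match — must end with `ba`

iii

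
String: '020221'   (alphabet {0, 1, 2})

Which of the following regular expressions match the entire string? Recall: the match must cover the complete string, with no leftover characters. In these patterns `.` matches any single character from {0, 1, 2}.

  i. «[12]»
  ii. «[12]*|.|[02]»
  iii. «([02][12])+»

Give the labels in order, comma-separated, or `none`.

i → no match
ii → no match
iii → match

iii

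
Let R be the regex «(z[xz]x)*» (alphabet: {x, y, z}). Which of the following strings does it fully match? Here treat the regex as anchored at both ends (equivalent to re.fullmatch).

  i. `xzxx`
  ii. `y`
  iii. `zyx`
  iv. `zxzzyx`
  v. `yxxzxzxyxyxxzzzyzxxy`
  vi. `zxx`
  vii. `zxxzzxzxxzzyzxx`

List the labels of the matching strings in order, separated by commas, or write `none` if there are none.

i. `xzxx` → no match
ii. `y` → no match
iii. `zyx` → no match
iv. `zxzzyx` → no match
v → no match
vi. `zxx` → match
vii → no match

vi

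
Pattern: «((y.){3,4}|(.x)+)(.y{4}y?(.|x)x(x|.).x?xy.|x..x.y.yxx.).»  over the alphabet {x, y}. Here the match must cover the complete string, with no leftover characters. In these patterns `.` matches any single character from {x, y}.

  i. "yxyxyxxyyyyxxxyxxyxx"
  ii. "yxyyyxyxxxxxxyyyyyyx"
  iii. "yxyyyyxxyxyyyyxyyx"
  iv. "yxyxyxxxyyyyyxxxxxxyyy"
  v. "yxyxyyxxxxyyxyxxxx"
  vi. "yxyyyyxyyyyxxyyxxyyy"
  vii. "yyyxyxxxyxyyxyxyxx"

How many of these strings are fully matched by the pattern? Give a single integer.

i → match
ii → no match
iii → no match
iv → match
v → match
vi → match
vii → no match
Total matched: 4

4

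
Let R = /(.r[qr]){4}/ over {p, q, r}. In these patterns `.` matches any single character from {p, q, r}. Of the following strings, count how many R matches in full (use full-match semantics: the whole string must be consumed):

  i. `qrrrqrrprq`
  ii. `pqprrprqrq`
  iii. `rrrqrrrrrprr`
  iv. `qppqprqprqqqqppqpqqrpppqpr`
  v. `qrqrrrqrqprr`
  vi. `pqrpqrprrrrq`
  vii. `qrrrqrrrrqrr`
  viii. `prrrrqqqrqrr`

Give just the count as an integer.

i. `qrrrqrrprq` → no match
ii. `pqprrprqrq` → no match
iii. `rrrqrrrrrprr` → match
iv → no match
v. `qrqrrrqrqprr` → match
vi. `pqrpqrprrrrq` → no match
vii. `qrrrqrrrrqrr` → no match
viii. `prrrrqqqrqrr` → no match
Total matched: 2

2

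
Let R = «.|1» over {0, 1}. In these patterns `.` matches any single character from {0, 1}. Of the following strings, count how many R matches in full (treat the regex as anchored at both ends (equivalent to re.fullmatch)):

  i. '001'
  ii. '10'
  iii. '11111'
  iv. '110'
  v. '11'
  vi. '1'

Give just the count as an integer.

i. '001' → no match
ii. '10' → no match
iii. '11111' → no match
iv. '110' → no match
v. '11' → no match
vi. '1' → match
Total matched: 1

1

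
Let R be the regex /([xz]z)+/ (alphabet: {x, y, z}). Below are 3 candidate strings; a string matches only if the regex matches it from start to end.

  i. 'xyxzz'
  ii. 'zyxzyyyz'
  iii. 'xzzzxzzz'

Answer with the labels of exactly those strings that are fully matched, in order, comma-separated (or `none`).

iii

i. 'xyxzz' → no match
ii. 'zyxzyyyz' → no match
iii. 'xzzzxzzz' → match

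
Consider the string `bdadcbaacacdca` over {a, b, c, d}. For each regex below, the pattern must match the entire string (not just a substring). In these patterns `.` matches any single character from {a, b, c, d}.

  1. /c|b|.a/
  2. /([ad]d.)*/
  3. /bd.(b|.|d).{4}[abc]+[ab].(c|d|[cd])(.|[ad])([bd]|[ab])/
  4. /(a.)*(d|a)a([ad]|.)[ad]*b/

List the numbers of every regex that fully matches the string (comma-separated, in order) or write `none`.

1 → no match
2 → no match
3 → match
4 → no match — must end with `b`

3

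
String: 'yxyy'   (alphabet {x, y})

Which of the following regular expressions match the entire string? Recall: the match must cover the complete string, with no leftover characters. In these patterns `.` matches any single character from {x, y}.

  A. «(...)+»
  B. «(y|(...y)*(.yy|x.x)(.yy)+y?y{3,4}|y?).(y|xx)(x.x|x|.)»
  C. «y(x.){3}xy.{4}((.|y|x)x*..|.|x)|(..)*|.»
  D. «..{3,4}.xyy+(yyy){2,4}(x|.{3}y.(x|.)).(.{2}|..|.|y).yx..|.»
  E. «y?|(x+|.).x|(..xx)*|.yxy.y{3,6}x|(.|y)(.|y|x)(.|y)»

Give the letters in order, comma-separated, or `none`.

B, C

A → no match
B → match
C → match
D → no match
E → no match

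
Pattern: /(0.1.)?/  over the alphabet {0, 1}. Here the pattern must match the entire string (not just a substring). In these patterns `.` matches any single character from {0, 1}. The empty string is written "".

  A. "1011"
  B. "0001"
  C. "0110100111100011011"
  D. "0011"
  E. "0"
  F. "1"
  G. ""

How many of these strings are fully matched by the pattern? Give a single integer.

A. "1011" → no match
B. "0001" → no match
C → no match
D. "0011" → match
E. "0" → no match
F. "1" → no match
G. "" → match
Total matched: 2

2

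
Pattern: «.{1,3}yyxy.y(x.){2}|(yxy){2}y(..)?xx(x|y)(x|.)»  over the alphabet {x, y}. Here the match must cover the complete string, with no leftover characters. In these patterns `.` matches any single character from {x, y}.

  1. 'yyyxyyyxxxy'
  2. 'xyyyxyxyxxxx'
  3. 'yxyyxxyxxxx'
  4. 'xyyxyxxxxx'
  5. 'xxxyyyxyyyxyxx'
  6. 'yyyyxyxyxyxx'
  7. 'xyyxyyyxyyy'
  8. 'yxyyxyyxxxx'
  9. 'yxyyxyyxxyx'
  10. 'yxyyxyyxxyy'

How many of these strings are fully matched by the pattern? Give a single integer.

6

1 → match
2 → match
3 → no match
4 → no match
5 → no match
6 → match
7 → no match
8 → match
9 → match
10 → match
Total matched: 6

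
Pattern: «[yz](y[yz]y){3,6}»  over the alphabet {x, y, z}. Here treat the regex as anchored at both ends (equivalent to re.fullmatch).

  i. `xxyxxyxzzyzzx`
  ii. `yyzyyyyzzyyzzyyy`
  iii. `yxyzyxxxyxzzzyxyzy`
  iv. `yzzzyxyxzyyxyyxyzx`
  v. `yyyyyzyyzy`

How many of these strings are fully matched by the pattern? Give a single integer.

i → no match — must end with `y`
ii → no match
iii → no match
iv → no match — must end with `y`
v → match
Total matched: 1

1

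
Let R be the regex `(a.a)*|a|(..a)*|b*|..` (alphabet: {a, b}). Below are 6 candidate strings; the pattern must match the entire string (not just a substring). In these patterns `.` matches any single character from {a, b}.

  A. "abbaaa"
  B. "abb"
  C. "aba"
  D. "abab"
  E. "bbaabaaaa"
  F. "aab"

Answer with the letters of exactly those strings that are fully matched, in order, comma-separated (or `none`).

A → no match
B → no match
C → match
D → no match
E → match
F → no match

C, E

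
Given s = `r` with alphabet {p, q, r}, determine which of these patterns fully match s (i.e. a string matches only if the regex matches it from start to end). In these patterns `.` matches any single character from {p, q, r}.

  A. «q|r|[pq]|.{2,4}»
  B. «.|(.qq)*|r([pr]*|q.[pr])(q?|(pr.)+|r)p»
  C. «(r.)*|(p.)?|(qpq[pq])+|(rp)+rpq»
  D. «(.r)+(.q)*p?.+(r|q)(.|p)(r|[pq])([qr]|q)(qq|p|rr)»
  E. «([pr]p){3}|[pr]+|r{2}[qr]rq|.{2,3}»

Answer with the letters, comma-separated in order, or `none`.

A, B, E

A → match
B → match
C → no match
D → no match
E → match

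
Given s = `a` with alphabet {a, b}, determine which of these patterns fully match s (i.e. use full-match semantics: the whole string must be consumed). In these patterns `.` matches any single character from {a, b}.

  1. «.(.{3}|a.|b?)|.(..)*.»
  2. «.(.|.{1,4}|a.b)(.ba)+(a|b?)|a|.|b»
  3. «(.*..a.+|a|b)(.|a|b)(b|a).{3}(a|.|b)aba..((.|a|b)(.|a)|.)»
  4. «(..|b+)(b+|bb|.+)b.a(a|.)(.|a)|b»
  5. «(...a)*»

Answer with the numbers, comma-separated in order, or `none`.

1 → match
2 → match
3 → no match
4 → no match
5 → no match

1, 2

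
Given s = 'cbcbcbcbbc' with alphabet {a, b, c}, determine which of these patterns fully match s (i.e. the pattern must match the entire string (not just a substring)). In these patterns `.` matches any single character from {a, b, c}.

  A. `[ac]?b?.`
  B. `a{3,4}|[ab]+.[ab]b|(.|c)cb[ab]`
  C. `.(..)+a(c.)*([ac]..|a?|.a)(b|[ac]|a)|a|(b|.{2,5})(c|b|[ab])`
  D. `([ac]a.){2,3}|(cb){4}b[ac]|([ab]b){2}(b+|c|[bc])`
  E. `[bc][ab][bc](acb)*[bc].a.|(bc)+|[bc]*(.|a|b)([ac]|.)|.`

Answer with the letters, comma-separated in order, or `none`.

A → no match
B → no match
C → no match
D → match
E → match

D, E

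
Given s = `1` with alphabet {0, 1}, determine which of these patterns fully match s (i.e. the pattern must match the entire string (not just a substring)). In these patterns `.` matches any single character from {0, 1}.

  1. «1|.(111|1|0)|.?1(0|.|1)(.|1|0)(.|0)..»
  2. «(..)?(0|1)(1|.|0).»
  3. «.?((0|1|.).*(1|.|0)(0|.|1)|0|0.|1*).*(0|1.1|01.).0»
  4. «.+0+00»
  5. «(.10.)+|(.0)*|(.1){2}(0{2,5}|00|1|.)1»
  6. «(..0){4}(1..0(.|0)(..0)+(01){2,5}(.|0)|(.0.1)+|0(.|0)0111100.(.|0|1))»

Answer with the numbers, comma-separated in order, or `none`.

1 → match
2 → no match
3 → no match — must end with `0`
4 → no match — must end with `000`
5 → no match
6 → no match

1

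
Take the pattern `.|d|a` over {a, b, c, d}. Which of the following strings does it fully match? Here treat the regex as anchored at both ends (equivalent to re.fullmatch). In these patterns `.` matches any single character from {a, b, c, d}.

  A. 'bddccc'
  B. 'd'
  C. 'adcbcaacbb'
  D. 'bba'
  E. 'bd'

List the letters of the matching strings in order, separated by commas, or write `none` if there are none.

A → no match
B → match
C → no match
D → no match
E → no match

B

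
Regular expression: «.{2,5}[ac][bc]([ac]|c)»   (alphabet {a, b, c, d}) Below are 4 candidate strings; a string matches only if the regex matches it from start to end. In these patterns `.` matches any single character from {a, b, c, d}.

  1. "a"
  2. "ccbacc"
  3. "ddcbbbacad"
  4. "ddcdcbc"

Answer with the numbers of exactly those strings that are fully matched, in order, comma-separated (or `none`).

2, 4

1 → no match
2 → match
3 → no match
4 → match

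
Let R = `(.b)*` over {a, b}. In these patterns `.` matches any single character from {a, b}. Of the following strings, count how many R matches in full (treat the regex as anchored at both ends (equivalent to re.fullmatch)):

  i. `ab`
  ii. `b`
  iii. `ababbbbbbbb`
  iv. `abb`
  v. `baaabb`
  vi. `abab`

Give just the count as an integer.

i. `ab` → match
ii. `b` → no match
iii. `ababbbbbbbb` → no match
iv. `abb` → no match
v. `baaabb` → no match
vi. `abab` → match
Total matched: 2

2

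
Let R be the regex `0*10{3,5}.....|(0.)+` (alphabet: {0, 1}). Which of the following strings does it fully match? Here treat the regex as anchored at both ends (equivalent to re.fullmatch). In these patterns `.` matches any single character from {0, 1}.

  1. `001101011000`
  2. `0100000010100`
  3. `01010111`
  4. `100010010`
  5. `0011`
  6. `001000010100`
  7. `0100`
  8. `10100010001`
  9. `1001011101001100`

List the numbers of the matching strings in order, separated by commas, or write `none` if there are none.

4, 6, 7

1 → no match
2 → no match
3 → no match
4 → match
5 → no match
6 → match
7 → match
8 → no match
9 → no match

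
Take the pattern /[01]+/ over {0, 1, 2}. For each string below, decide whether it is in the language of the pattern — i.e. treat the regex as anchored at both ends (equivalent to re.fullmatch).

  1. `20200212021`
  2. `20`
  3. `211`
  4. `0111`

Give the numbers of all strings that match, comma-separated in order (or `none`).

1 → no match
2 → no match
3 → no match
4 → match

4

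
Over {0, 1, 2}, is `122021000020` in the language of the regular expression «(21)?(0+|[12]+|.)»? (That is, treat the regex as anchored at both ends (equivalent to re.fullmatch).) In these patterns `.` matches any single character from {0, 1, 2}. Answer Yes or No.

No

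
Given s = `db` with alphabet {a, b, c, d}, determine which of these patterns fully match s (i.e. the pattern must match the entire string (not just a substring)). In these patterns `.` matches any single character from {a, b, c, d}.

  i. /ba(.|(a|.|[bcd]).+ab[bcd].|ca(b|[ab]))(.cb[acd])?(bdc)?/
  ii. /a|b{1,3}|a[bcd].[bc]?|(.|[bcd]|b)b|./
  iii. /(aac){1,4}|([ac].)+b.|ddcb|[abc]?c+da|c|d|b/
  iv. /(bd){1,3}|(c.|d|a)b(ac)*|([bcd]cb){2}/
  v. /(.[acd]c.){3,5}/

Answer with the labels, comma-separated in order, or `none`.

i → no match — must start with `ba`
ii → match
iii → no match
iv → match
v → no match

ii, iv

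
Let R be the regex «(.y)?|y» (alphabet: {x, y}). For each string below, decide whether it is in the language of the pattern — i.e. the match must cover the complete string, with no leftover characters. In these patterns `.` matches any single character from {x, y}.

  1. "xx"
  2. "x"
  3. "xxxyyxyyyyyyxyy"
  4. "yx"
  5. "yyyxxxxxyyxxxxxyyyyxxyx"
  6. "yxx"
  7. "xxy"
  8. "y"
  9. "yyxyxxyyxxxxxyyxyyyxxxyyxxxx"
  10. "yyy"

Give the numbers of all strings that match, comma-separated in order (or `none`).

8

1. "xx" → no match
2. "x" → no match
3 → no match
4. "yx" → no match
5 → no match
6. "yxx" → no match
7. "xxy" → no match
8. "y" → match
9 → no match
10. "yyy" → no match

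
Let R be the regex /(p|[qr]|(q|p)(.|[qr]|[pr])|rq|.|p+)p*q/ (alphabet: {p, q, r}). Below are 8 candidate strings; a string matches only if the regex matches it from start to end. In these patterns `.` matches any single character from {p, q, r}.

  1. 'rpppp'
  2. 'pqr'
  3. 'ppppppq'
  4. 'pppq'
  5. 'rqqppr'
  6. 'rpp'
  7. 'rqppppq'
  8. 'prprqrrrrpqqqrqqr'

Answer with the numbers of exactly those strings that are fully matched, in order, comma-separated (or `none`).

3, 4, 7

1 → no match — must end with 'q'
2 → no match — must end with 'q'
3 → match
4 → match
5 → no match — must end with 'q'
6 → no match — must end with 'q'
7 → match
8 → no match — must end with 'q'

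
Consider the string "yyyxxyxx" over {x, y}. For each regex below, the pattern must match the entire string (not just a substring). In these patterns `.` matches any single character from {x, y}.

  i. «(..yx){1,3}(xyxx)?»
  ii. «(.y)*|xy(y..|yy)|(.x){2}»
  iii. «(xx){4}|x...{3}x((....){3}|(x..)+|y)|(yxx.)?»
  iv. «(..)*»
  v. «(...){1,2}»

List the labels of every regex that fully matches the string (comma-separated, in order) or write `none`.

i → match
ii → no match
iii → no match
iv → match
v → no match

i, iv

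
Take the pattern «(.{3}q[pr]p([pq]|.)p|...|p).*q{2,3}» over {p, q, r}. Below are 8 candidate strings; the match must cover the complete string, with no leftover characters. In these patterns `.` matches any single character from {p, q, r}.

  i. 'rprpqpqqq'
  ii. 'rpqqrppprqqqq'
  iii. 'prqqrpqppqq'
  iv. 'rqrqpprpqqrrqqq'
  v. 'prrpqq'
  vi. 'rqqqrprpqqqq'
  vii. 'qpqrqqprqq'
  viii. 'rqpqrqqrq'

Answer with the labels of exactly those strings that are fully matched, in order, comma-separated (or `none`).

i → match
ii → match
iii → match
iv → match
v → match
vi → match
vii → match
viii → no match

i, ii, iii, iv, v, vi, vii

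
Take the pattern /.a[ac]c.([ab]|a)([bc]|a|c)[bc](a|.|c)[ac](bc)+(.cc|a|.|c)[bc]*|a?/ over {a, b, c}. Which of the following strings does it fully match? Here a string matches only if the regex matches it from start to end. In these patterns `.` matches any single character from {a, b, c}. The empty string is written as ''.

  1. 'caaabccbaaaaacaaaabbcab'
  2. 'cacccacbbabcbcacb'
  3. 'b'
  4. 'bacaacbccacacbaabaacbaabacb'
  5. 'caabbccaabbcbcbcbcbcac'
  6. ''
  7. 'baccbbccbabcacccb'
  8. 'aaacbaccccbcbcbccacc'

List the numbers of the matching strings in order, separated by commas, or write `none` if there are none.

1 → no match
2 → match
3. 'b' → no match
4 → no match
5 → no match
6. '' → match
7 → match
8 → no match

2, 6, 7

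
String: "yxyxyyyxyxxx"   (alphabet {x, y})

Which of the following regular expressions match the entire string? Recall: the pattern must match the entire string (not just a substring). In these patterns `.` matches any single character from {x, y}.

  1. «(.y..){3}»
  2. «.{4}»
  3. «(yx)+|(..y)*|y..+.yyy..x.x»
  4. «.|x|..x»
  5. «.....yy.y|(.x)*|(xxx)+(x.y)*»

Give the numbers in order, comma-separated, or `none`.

1 → no match
2 → no match
3 → match
4 → no match
5 → no match

3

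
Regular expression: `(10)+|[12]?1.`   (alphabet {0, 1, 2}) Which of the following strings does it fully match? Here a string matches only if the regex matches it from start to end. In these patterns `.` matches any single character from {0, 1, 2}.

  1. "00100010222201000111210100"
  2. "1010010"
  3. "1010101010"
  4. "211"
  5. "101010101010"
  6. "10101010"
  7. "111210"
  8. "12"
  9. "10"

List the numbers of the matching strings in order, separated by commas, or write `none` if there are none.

3, 4, 5, 6, 8, 9

1 → no match
2 → no match
3 → match
4 → match
5 → match
6 → match
7 → no match
8 → match
9 → match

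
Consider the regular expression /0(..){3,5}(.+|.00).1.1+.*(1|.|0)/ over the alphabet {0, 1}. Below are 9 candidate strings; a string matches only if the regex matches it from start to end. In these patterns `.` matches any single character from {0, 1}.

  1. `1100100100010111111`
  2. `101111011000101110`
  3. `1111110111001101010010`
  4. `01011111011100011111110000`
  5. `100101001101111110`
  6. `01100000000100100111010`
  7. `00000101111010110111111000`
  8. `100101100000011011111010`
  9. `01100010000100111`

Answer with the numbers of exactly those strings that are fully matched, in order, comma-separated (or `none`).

4, 6, 7

1 → no match — must start with `0`
2 → no match — must start with `0`
3 → no match — must start with `0`
4 → match
5 → no match — must start with `0`
6 → match
7 → match
8 → no match — must start with `0`
9 → no match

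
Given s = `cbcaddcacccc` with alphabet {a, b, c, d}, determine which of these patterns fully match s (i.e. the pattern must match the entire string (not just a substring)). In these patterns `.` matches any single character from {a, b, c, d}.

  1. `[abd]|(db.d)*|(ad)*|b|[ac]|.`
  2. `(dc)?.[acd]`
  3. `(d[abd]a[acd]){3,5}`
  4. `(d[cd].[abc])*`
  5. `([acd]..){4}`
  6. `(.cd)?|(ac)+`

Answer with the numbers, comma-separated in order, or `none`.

5

1 → no match
2 → no match
3 → no match — must start with `d`
4 → no match
5 → match
6 → no match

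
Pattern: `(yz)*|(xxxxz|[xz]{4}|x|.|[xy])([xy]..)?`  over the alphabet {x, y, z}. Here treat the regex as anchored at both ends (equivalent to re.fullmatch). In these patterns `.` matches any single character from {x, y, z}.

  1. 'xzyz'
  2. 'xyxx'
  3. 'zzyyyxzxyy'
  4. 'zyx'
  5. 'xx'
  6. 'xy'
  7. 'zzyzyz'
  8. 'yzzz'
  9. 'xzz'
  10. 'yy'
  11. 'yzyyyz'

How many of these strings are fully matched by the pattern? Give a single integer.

1

1. 'xzyz' → no match
2. 'xyxx' → match
3. 'zzyyyxzxyy' → no match
4. 'zyx' → no match
5. 'xx' → no match
6. 'xy' → no match
7. 'zzyzyz' → no match
8. 'yzzz' → no match
9. 'xzz' → no match
10. 'yy' → no match
11. 'yzyyyz' → no match
Total matched: 1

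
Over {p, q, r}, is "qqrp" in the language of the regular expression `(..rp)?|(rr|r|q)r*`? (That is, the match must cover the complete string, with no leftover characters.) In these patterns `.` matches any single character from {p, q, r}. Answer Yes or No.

Yes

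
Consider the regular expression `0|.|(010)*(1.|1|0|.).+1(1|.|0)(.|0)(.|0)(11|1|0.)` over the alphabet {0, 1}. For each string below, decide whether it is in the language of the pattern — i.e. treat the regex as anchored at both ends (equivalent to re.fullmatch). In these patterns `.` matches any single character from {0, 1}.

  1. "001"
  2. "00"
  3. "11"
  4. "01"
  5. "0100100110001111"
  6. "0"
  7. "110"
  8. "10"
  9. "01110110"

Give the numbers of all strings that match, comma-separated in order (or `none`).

1. "001" → no match
2. "00" → no match
3. "11" → no match
4. "01" → no match
5 → no match
6. "0" → match
7. "110" → no match
8. "10" → no match
9. "01110110" → no match

6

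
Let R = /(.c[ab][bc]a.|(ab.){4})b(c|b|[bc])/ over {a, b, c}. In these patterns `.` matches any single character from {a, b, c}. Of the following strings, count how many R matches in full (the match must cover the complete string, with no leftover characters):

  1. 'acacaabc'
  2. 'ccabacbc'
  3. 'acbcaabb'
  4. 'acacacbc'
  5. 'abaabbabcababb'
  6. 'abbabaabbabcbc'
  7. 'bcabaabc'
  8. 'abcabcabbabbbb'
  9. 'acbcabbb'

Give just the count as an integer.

1 → match
2 → match
3 → match
4 → match
5 → match
6 → match
7 → match
8 → match
9 → match
Total matched: 9

9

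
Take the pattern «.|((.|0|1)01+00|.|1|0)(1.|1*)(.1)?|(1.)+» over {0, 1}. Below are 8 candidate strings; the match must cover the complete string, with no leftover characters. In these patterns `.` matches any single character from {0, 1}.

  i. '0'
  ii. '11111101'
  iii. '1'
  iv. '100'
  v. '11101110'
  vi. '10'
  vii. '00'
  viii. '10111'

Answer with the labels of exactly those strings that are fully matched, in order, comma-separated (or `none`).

i, ii, iii, v, vi

i → match
ii → match
iii → match
iv → no match
v → match
vi → match
vii → no match
viii → no match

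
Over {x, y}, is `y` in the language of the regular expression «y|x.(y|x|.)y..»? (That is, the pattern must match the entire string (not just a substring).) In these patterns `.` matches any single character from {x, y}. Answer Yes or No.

Yes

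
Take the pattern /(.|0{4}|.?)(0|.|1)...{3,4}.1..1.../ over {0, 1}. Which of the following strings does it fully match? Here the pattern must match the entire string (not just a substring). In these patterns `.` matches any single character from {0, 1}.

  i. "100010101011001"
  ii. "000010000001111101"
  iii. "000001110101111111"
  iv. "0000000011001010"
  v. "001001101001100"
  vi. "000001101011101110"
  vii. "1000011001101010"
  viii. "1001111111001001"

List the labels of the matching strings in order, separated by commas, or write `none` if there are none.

i → match
ii → match
iii → match
iv → match
v → match
vi → match
vii → match
viii → match

i, ii, iii, iv, v, vi, vii, viii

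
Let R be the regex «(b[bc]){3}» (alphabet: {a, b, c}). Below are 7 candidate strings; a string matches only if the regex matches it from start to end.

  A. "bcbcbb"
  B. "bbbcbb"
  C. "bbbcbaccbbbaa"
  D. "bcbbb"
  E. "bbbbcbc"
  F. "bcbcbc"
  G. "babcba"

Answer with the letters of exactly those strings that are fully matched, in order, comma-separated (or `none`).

A, B, F

A → match
B → match
C → no match
D → no match
E → no match
F → match
G → no match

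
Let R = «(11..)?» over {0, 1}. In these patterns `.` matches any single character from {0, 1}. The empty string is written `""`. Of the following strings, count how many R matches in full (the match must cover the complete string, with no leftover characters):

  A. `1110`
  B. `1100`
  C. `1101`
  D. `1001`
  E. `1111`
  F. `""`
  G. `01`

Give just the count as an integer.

A. `1110` → match
B. `1100` → match
C. `1101` → match
D. `1001` → no match
E. `1111` → match
F. `""` → match
G. `01` → no match
Total matched: 5

5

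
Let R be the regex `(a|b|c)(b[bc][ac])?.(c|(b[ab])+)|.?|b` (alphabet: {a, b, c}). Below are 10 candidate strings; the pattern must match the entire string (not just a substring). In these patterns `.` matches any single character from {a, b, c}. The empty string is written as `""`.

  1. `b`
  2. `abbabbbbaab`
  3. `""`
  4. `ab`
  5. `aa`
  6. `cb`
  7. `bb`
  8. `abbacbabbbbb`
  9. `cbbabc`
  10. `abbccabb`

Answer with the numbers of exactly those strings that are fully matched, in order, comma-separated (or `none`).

1, 3, 9

1. `b` → match
2. `abbabbbbaab` → no match
3. `""` → match
4. `ab` → no match
5. `aa` → no match
6. `cb` → no match
7. `bb` → no match
8. `abbacbabbbbb` → no match
9. `cbbabc` → match
10. `abbccabb` → no match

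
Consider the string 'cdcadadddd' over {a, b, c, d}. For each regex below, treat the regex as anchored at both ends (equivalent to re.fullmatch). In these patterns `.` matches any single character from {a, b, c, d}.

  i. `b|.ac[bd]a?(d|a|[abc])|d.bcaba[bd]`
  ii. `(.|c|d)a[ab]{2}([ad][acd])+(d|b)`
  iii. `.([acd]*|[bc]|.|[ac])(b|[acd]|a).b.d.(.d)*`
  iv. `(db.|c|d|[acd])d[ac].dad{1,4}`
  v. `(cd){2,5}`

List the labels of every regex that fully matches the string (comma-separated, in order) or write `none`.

iv

i → no match
ii → no match
iii → no match
iv → match
v → no match — must end with 'cd'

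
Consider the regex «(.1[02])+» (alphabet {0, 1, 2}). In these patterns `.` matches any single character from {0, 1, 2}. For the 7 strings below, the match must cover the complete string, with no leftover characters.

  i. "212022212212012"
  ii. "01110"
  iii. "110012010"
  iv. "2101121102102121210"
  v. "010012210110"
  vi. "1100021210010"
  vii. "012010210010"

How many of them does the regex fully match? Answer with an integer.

3

i → no match
ii → no match
iii → match
iv → no match
v → match
vi → no match
vii → match
Total matched: 3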